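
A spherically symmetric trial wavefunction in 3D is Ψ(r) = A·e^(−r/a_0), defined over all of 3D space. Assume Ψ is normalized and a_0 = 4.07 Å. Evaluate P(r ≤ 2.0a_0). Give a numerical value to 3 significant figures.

P ≈ 0.762

P = ∫ |Ψ|² 4πr² dr over r ≤ 2.0a_0.
The full normalization integral is A²·[π·a_0^3] = 1, fixing A².
Let u = r/a_0; then A², 4π and the length scale all cancel, so P = ∫_{0}^{2.0} u^2·e^(-2·u) du ÷ ∫_{0}^{∞} u^2·e^(-2·u) du.
Using ∫ u^2·e^(-2·u) du = -(2·u^2 + 2·u + 1)·e^(-2·u)/4, the numerator is 1/4 - 13·e^(-4)/4 and the denominator is 1/4.
The region integral divided by the full integral gives P = 0.7619.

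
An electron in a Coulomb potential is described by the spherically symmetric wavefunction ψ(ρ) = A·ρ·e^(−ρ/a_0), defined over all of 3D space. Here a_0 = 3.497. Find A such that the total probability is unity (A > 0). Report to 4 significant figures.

We need A² ∫|f|² 4πρ² dρ = 1, taking the integral from 0 to ∞.
Carrying out the integral gives A² · 3·π·a_0^5.
So A² = (3·π·a_0^5)^(−1).
Substituting a_0 = 3.497 gives A² = 0.00020289, so A = 0.014244.

A ≈ 0.01424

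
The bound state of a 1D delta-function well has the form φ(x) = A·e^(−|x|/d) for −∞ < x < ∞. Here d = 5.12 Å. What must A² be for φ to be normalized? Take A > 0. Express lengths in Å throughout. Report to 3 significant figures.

A^2 ≈ 0.195 Å^(-1)

The normalization condition is ∫|φ|² dx = 1 from −∞ to ∞.
The integral (without the A² prefactor) comes out to d.
Hence A² = 1/[d].
Substituting d = 5.12 gives A² = 0.1953, so A = 0.4419.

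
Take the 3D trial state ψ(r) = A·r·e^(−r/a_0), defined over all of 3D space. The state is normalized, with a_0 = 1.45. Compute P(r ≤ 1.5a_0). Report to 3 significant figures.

Integrate the radial probability density 4πr²|ψ|² over r ≤ 1.5a_0.
Normalization gives A² = 1/(3·π·a_0^5).
In terms of u = r/a_0 (A², 4π and the length scale all cancel between numerator and denominator), P = [∫_{0}^{1.5} u^4·e^(-2·u) du] / [∫_{0}^{∞} u^4·e^(-2·u) du].
Using ∫ u^4·e^(-2·u) du = -(u^4/2 + u^3 + 3·u^2/2 + 3·u/2 + 3/4)·e^(-2·u), the numerator is 3/4 - 393·e^(-3)/32 and the denominator is 3/4.
This evaluates to P = 0.1847.

P ≈ 0.185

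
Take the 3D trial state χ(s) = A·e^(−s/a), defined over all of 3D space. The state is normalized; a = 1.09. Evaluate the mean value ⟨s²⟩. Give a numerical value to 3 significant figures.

The expectation value is the |χ|²-weighted average of s^2: ∫ s^2|χ|² 4πs² ds.
The ratio of the moment integral to the normalization integral gives ⟨s²⟩ = 3·a^2.
Putting a = 1.09 gives 3.564.

⟨s^2⟩ ≈ 3.56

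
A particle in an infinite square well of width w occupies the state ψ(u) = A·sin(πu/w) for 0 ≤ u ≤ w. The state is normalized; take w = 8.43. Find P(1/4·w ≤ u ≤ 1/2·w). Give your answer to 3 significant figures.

The probability is P = ∫ |ψ|² du over [1/4·w, 1/2·w].
The normalization integral ∫|ψ|²du over the whole domain equals w/2·A², and A² cancels in the ratio.
In terms of t = u/w (A² and the length scale cancel between numerator and denominator), P = [∫_{1/4}^{1/2} sin(π·t)^2 dt] / [∫_{0}^{1} sin(π·t)^2 dt].
Using ∫ sin(π·t)^2 dt = t/2 - sin(2·π·t)/(4·π), the numerator is 1/(4·π) + 1/8 and the denominator is 1/2.
This works out to P = (2 + π)/(4·π).

P ≈ 0.409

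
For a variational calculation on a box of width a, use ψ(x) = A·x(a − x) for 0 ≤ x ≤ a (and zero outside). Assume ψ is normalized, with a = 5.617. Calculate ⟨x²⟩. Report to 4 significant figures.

⟨x^2⟩ ≈ 9.014

By definition ⟨x²⟩ = ∫ x^2 |ψ(x)|² dx.
Evaluating both integrals, ⟨x²⟩ = 2·a^2/7.
With a = 5.617, ⟨x^2⟩ = 9.0145.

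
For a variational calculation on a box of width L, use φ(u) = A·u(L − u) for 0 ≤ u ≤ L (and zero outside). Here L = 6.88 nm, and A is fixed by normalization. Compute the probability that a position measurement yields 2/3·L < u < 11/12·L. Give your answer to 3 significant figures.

P ≈ 0.205

P = ∫_{2/3·L}^{11/12·L} |φ(u)|² du.
With A² fixed by ∫|φ|² = 1, i.e. A² = (L^5/30)^(−1), substitute and integrate.
Let t = u/L; then A² and the length scale cancel, so P = ∫_{2/3}^{11/12} t^2·(1 - t)^2 dt ÷ ∫_{0}^{1} t^2·(1 - t)^2 dt.
An antiderivative of t^2·(1 - t)^2 is t^3·(6·t^2 - 15·t + 10)/30; evaluating from 2/3 to 11/12 gives ≈ 0.0068263, while the full integral is 1/30.
Evaluating gives P = 0.2048.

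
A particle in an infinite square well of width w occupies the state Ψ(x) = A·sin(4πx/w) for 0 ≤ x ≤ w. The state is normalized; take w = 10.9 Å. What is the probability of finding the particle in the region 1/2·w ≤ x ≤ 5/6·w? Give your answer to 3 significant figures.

P ≈ 0.299

P = ∫_{1/2·w}^{5/6·w} |Ψ(x)|² dx.
Since A² = 1/(w/2), this is the region integral divided by the full normalization integral.
In terms of u = x/w (A² and the length scale cancel between numerator and denominator), P = [∫_{1/2}^{5/6} sin(4·π·u)^2 du] / [∫_{0}^{1} sin(4·π·u)^2 du].
Using ∫ sin(4·π·u)^2 du = u/2 - sin(4·π·u)·cos(4·π·u)/(8·π), the numerator is -√(3)/(32·π) + 1/6 and the denominator is 1/2.
Taking the ratio, P = (-√(3)/16 + π/3)/π.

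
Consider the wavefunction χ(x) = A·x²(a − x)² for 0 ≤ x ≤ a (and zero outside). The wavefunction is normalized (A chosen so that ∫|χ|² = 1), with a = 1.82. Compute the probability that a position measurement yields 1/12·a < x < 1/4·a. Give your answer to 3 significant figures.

P ≈ 0.0485

|χ|² is the probability density, so P = ∫_{1/12·a}^{1/4·a} |χ|² dx.
With A² fixed by ∫|χ|² = 1, i.e. A² = (a^9/630)^(−1), substitute and integrate.
Let u = x/a; then A² and the length scale cancel, so P = ∫_{1/12}^{1/4} u^4·(1 - u)^4 du ÷ ∫_{0}^{1} u^4·(1 - u)^4 du.
An antiderivative of u^4·(1 - u)^4 is u^5·(70·u^4 - 315·u^3 + 540·u^2 - 420·u + 126)/630; evaluating from 1/12 to 1/4 gives ≈ 0.000077059, while the full integral is 1/630.
Taking the ratio, P = 0.04855.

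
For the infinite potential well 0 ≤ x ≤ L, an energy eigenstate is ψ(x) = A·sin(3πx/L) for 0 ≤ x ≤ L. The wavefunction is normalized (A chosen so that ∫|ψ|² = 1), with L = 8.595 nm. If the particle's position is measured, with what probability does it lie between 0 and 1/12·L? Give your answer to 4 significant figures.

|ψ|² is the probability density, so P = ∫_{0}^{1/12·L} |ψ|² dx.
Since A² = 1/(L/2), this is the region integral divided by the full normalization integral.
Let u = x/L; then A² and the length scale cancel, so P = ∫_{0}^{1/12} sin(3·π·u)^2 du ÷ ∫_{0}^{1} sin(3·π·u)^2 du.
An antiderivative of sin(3·π·u)^2 is u/2 - sin(6·π·u)/(12·π); evaluating from 0 to 1/12 gives 1/24 - 1/(12·π), while the full integral is 1/2.
Taking the ratio, P = (-2 + π)/(12·π).

P ≈ 0.03028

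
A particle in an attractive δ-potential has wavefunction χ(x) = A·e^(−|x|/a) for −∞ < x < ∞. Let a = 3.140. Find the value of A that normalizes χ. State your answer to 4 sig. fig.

Require ∫ |χ|² dx = 1 over the whole domain.
With ∫₀^∞ x^0 e^(−αx) dx = 0!/α^1, carrying out the integral gives A² · a.
So A² = (a)^(−1).
Plugging in a = 3.140 yields A = 0.56433.

A ≈ 0.5643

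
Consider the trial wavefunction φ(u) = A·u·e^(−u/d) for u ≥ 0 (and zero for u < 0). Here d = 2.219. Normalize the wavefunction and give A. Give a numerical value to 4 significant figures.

A ≈ 0.6051

Require ∫ |φ|² du = 1 over the whole domain.
Using ∫₀^∞ uⁿ e^(−αu) du = n!/αⁿ⁺¹, carrying out the integral gives A² · d^3/4.
Hence A² = 1/[d^3/4].
Substituting d = 2.219 gives A² = 0.36609, so A = 0.60505.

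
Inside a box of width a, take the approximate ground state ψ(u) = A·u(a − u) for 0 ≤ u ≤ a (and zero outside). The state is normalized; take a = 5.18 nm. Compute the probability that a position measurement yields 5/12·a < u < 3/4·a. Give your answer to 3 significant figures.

P = ∫_{5/12·a}^{3/4·a} |ψ(u)|² du.
The normalization integral ∫|ψ|²du over the whole domain equals a^5/30·A², and A² cancels in the ratio.
In terms of t = u/a (A² and the length scale cancel between numerator and denominator), P = [∫_{5/12}^{3/4} t^2·(1 - t)^2 dt] / [∫_{0}^{1} t^2·(1 - t)^2 dt].
With ∫ t^2·(1 - t)^2 dt = t^3·(6·t^2 - 15·t + 10)/30 + C, the region integral is ≈ 0.018329 and the full one is 1/30.
This works out to P = 0.5499.

P ≈ 0.550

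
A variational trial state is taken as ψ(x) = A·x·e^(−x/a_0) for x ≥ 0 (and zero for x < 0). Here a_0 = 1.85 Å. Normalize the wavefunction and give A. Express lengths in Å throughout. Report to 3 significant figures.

A ≈ 0.795 Å^(-3/2)

The normalization condition is ∫|ψ|² dx = 1 from 0 to ∞.
The integral (without the A² prefactor) comes out to a_0^3/4.
So A² = (a_0^3/4)^(−1).
Plugging in a_0 = 1.85 yields A = 0.7948.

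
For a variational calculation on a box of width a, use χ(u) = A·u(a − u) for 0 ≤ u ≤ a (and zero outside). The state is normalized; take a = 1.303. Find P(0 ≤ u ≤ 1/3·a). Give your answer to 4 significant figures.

P ≈ 0.2099

|χ|² is the probability density, so P = ∫_{0}^{1/3·a} |χ|² du.
Since A² = 1/(a^5/30), this is the region integral divided by the full normalization integral.
Let t = u/a; then A² and the length scale cancel, so P = ∫_{0}^{1/3} t^2·(1 - t)^2 dt ÷ ∫_{0}^{1} t^2·(1 - t)^2 dt.
With ∫ t^2·(1 - t)^2 dt = t^3·(6·t^2 - 15·t + 10)/30 + C, the region integral is 17/2430 and the full one is 1/30.
This works out to P = 17/81.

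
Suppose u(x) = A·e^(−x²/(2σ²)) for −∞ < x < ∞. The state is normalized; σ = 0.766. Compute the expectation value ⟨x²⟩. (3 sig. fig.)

⟨x²⟩ = ∫ x^2 |u|² dx over the full domain.
With ∫_{−∞}^{∞} x^(2m) e^(−αx²) dx = (2m−1)!!·√π / (2^m α^(m+1/2)), evaluating both integrals, ⟨x²⟩ = σ^2/2.
Putting σ = 0.766 gives 0.2934.

⟨x^2⟩ ≈ 0.293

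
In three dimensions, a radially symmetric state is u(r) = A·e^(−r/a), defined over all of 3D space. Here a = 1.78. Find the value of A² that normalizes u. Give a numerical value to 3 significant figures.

Normalization requires ∫|u|² 4πr² dr = 1, integrated from 0 to ∞.
(Spherical symmetry: dV = 4πr² dr.)
Carrying out the integral gives A² · π·a^3.
Setting this equal to 1 gives A² = 1/(π·a^3).
Substituting a = 1.78 gives A² = 0.05644, so A = 0.2376.

A^2 ≈ 0.0564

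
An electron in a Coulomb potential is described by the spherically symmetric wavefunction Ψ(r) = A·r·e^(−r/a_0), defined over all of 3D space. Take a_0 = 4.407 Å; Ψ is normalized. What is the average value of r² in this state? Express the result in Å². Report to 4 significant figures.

⟨r²⟩ = ∫ r^2 |Ψ|² 4πr² dr over the full domain.
Since the A² factors cancel between numerator and denominator, ⟨r²⟩ = 15·a_0^2/2.
Putting a_0 = 4.407 gives 145.66.

⟨r^2⟩ ≈ 145.7 Å^2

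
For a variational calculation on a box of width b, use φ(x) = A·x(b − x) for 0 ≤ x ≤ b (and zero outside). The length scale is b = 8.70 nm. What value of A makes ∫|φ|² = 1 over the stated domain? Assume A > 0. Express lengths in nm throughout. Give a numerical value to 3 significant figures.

We need A² ∫|f|² dx = 1, taking the integral from 0 to b.
The integral (without the A² prefactor) comes out to b^5/30.
Setting this equal to 1 gives A² = 1/(b^5/30).
With b = 8.70: A² = 0.0006019 and A = 0.02453.

A ≈ 0.0245 nm^(-5/2)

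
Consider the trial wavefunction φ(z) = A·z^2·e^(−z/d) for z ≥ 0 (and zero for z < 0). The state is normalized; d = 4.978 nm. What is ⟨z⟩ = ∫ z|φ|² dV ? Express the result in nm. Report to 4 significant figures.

⟨z⟩ ≈ 12.45 nm

By definition ⟨z⟩ = ∫ z |φ(z)|² dz.
Since the A² factors cancel between numerator and denominator, ⟨z⟩ = 5·d/2.
With d = 4.978, ⟨z⟩ = 12.445.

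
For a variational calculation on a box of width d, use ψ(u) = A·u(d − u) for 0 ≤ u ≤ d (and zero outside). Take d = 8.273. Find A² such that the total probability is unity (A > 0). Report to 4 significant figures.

A^2 ≈ 0.0007741

We need A² ∫|f|² du = 1, taking the integral from 0 to d.
Expanding the polynomial and integrating term by term, ∫|ψ|² du = A²·(d^5/30).
Hence A² = 1/[d^5/30].
Substituting d = 8.273 gives A² = 0.00077412, so A = 0.027823.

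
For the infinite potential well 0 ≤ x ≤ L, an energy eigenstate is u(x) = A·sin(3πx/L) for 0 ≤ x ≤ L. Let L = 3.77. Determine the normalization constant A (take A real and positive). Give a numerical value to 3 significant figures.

We need A² ∫|f|² dx = 1, taking the integral from 0 to L.
Using sin²θ = (1 − cos 2θ)/2, with u = A·sin(3πx/L), the integral evaluates to A²·[L/2].
Setting this equal to 1 gives A² = 1/(L/2).
Plugging in L = 3.77 yields A = 0.7284.

A ≈ 0.728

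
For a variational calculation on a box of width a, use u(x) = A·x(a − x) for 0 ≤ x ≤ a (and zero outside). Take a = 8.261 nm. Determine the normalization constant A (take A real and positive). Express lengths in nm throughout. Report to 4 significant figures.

Normalization requires ∫|u|² dx = 1, integrated from 0 to a.
The integral (without the A² prefactor) comes out to a^5/30.
Setting this equal to 1 gives A² = 1/(a^5/30).
Substituting a = 8.261 gives A² = 0.00077975, so A = 0.027924.

A ≈ 0.02792 nm^(-5/2)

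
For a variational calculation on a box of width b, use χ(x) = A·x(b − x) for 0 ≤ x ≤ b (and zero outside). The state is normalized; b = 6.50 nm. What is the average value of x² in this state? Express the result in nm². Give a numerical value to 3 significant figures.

⟨x^2⟩ ≈ 12.1 nm^2

The expectation value is the |χ|²-weighted average of x^2: ∫ x^2|χ|² dx.
Expanding the polynomial and integrating term by term, evaluating both integrals, ⟨x²⟩ = 2·b^2/7.
Putting b = 6.50 gives 12.07.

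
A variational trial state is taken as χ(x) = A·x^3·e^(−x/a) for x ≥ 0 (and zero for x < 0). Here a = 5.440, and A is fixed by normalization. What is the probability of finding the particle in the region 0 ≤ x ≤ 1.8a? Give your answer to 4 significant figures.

P ≈ 0.07327

The probability is P = ∫ |χ|² dx over [0, 1.8a].
The normalization integral ∫|χ|²dx over the whole domain equals 45·a^7/8·A², and A² cancels in the ratio.
In terms of u = x/a (A² and the length scale cancel between numerator and denominator), P = [∫_{0}^{1.8} u^6·e^(-2·u) du] / [∫_{0}^{∞} u^6·e^(-2·u) du].
Using ∫ u^6·e^(-2·u) du = -(4·u^6 + 12·u^5 + 30·u^4 + 60·u^3 + 90·u^2 + 90·u + 45)·e^(-2·u)/8, the numerator is ≈ 0.412163 and the denominator is 45/8.
This works out to P = 0.073273.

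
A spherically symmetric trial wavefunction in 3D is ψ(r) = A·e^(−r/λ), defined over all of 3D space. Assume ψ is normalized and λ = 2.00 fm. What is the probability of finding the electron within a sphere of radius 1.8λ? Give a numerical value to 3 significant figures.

P ≈ 0.697

P = ∫ |ψ|² 4πr² dr over r ≤ 1.8λ.
Normalization gives A² = 1/(π·λ^3).
Substituting u = r/λ, A², 4π and the length scale all cancel in the ratio: P = ∫_{0}^{1.8} u^2·e^(-2·u) du / ∫_{0}^{∞} u^2·e^(-2·u) du.
An antiderivative of u^2·e^(-2·u) is -(2·u^2 + 2·u + 1)·e^(-2·u)/4; evaluating from 0 to 1.8 gives 1/4 - 277·e^(-18/5)/100, while the full integral is 1/4.
Taking the ratio yields P = 0.6973.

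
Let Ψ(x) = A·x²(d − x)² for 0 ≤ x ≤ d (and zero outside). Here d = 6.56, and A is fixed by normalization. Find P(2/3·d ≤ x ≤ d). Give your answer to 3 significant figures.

P = ∫_{2/3·d}^{d} |Ψ(x)|² dx.
With A² fixed by ∫|Ψ|² = 1, i.e. A² = (d^9/630)^(−1), substitute and integrate.
Substituting u = x/d, A² and the length scale cancel in the ratio: P = ∫_{2/3}^{1} u^4·(1 - u)^4 du / ∫_{0}^{1} u^4·(1 - u)^4 du.
Using ∫ u^4·(1 - u)^4 du = u^5·(70·u^4 - 315·u^3 + 540·u^2 - 420·u + 126)/630, the numerator is ≈ 0.00022991 and the denominator is 1/630.
Evaluating gives P = 0.1448.

P ≈ 0.145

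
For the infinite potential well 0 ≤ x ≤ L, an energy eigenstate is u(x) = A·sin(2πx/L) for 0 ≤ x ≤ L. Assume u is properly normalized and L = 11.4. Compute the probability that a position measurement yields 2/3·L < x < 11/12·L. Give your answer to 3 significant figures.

P ≈ 0.388

|u|² is the probability density, so P = ∫_{2/3·L}^{11/12·L} |u|² dx.
With A² fixed by ∫|u|² = 1, i.e. A² = (L/2)^(−1), substitute and integrate.
In terms of t = x/L (A² and the length scale cancel between numerator and denominator), P = [∫_{2/3}^{11/12} sin(2·π·t)^2 dt] / [∫_{0}^{1} sin(2·π·t)^2 dt].
With ∫ sin(2·π·t)^2 dt = t/2 - sin(4·π·t)/(8·π) + C, the region integral is √(3)/(8·π) + 1/8 and the full one is 1/2.
The result is P = (√(3) + π)/(4·π).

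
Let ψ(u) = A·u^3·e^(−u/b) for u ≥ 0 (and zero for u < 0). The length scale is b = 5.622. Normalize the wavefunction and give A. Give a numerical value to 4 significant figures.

A ≈ 0.001001

Normalization requires ∫|ψ|² du = 1, integrated from 0 to ∞.
Using ∫₀^∞ uⁿ e^(−αu) du = n!/αⁿ⁺¹, ∫|ψ|² du = A²·(45·b^7/8).
So A² = (45·b^7/8)^(−1).
Substituting b = 5.622 gives A² = 0.0000010015, so A = 0.0010007.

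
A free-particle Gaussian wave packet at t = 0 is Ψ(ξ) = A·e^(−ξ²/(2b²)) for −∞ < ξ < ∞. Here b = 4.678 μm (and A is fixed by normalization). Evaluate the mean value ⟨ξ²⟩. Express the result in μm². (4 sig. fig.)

⟨ξ^2⟩ ≈ 10.94 μm^2

⟨ξ²⟩ = ∫ ξ^2 |Ψ|² dξ over the full domain.
The ratio of the moment integral to the normalization integral gives ⟨ξ²⟩ = b^2/2.
With b = 4.678, ⟨ξ^2⟩ = 10.942.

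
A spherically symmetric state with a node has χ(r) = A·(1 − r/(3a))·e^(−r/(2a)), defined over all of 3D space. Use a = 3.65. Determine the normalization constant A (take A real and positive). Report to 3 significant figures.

Require ∫ |χ|² 4πr² dr = 1 over the whole domain.
(Spherical symmetry: dV = 4πr² dr.)
Using ∫₀^∞ rⁿ e^(−αr) dr = n!/αⁿ⁺¹, carrying out the integral gives A² · 8·π·a^3/3.
Hence A² = 1/[8·π·a^3/3].
Substituting a = 3.65 gives A² = 0.002455, so A = 0.04955.

A ≈ 0.0495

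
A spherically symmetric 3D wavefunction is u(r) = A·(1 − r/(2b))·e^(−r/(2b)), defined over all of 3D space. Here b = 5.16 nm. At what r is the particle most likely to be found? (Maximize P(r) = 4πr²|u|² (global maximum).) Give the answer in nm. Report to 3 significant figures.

r ≈ 27.0 nm

Differentiate P(r) = 4πr²|u|² with respect to r and set to zero.
This gives r = b·(√(5) + 3).
With b = 5.16, the most probable radial distance is 27.02 nm.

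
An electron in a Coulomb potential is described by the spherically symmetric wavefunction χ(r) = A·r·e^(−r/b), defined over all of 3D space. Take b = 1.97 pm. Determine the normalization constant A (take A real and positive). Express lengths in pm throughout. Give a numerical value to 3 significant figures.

We need A² ∫|f|² 4πr² dr = 1, taking the integral from 0 to ∞.
The integral (without the A² prefactor) comes out to 3·π·b^5.
So A² = (3·π·b^5)^(−1).
With b = 1.97: A² = 0.003576 and A = 0.05980.

A ≈ 0.0598 pm^(-5/2)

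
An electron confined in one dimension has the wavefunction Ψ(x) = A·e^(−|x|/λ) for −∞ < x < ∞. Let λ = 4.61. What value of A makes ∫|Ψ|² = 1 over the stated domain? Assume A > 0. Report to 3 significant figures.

A ≈ 0.466

The normalization condition is ∫|Ψ|² dx = 1 from −∞ to ∞.
With Ψ = A·e^(−|x|/λ), the integral evaluates to A²·[λ].
Hence A² = 1/[λ].
Plugging in λ = 4.61 yields A = 0.4657.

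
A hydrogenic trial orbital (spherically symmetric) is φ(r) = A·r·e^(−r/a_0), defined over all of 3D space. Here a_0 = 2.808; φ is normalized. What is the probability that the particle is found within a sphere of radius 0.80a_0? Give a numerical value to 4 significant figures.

Integrate the radial probability density 4πr²|φ|² over r ≤ 0.80a_0.
A² is fixed by ∫₀^∞ 4πr²|φ|² dr = 1, i.e. A² = (3·π·a_0^5)^(−1).
In terms of u = r/a_0 (A², 4π and the length scale all cancel between numerator and denominator), P = [∫_{0}^{0.80} u^4·e^(-2·u) du] / [∫_{0}^{∞} u^4·e^(-2·u) du].
With ∫ u^4·e^(-2·u) du = -(u^4/2 + u^3 + 3·u^2/2 + 3·u/2 + 3/4)·e^(-2·u) + C, the region integral is 3/4 - 9067·e^(-8/5)/2500 and the full one is 3/4.
This evaluates to P = 0.023682.

P ≈ 0.02368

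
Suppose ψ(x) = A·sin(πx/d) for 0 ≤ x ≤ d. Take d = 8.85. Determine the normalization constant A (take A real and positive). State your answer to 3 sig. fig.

A ≈ 0.475

Require ∫ |ψ|² dx = 1 over the whole domain.
The integral (without the A² prefactor) comes out to d/2.
Plugging in d = 8.85 yields A = 0.4754.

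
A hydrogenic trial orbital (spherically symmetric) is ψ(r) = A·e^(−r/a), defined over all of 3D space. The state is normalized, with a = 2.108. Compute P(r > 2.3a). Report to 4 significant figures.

P ≈ 0.1626

P = ∫ |ψ|² 4πr² dr over r > 2.3a.
The full normalization integral is A²·[π·a^3] = 1, fixing A².
Substituting u = r/a, A², 4π and the length scale all cancel in the ratio: P = ∫_{2.3}^{∞} u^2·e^(-2·u) du / ∫_{0}^{∞} u^2·e^(-2·u) du.
An antiderivative of u^2·e^(-2·u) is -(2·u^2 + 2·u + 1)·e^(-2·u)/4; evaluating from 2.3 to ∞ gives 809·e^(-23/5)/200, while the full integral is 1/4.
Taking the ratio yields P = 0.16264.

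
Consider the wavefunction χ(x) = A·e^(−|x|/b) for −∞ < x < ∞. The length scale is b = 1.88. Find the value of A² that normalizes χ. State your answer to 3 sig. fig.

A^2 ≈ 0.532

Normalization requires ∫|χ|² dx = 1, integrated from −∞ to ∞.
Using ∫₀^∞ xⁿ e^(−αx) dx = n!/αⁿ⁺¹, the integral (without the A² prefactor) comes out to b.
Setting this equal to 1 gives A² = 1/(b).
With b = 1.88: A² = 0.5319 and A = 0.7293.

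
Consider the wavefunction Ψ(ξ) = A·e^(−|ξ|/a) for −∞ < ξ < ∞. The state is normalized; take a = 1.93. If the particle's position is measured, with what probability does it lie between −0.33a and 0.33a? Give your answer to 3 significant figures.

The probability is P = ∫ |Ψ|² dξ over [−0.33a, 0.33a].
With A² fixed by ∫|Ψ|² = 1, i.e. A² = (a)^(−1), substitute and integrate.
Both integrals are even about ξ = 0, so only the ξ ≥ 0 halves are needed (the factors of 2 cancel). Let u = ξ/a; then A² and the length scale cancel, so P = ∫_{0}^{0.33} e^(-2·u) du ÷ ∫_{0}^{∞} e^(-2·u) du.
An antiderivative of e^(-2·u) is -e^(-2·u)/2; evaluating from 0 to 0.33 gives 1/2 - e^(-33/50)/2, while the full integral is 1/2.
Taking the ratio, P = 0.4831.

P ≈ 0.483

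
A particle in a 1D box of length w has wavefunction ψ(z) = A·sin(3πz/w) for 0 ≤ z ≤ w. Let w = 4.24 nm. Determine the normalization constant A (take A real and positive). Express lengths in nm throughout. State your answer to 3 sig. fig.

A ≈ 0.687 nm^(-1/2)

Require ∫ |ψ|² dz = 1 over the whole domain.
The integral (without the A² prefactor) comes out to w/2.
Hence A² = 1/[w/2].
Substituting w = 4.24 gives A² = 0.4717, so A = 0.6868.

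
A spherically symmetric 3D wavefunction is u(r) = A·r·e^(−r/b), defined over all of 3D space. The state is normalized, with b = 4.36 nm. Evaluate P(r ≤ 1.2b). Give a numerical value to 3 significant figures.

P ≈ 0.0959

P = ∫ |u|² 4πr² dr over r ≤ 1.2b.
A² is fixed by ∫₀^∞ 4πr²|u|² dr = 1, i.e. A² = (3·π·b^5)^(−1).
In terms of t = r/b (A², 4π and the length scale all cancel between numerator and denominator), P = [∫_{0}^{1.2} t^4·e^(-2·t) dt] / [∫_{0}^{∞} t^4·e^(-2·t) dt].
An antiderivative of t^4·e^(-2·t) is -(t^4/2 + t^3 + 3·t^2/2 + 3·t/2 + 3/4)·e^(-2·t); evaluating from 0 to 1.2 gives ≈ 0.071901, while the full integral is 3/4.
This evaluates to P = 0.09587.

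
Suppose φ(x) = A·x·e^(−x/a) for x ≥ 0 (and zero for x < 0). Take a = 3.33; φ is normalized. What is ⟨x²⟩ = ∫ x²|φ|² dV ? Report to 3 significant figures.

⟨x^2⟩ ≈ 33.3

The expectation value is the |φ|²-weighted average of x^2: ∫ x^2|φ|² dx.
With ∫₀^∞ x^4 e^(−αx) dx = 4!/α^5, the ratio of the moment integral to the normalization integral gives ⟨x²⟩ = 3·a^2.
Putting a = 3.33 gives 33.27.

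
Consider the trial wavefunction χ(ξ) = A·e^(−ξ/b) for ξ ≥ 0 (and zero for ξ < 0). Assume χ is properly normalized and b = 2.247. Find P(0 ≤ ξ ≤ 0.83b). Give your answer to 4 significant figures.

P = ∫_{0}^{0.83b} |χ(ξ)|² dξ.
With A² fixed by ∫|χ|² = 1, i.e. A² = (b/2)^(−1), substitute and integrate.
In terms of u = ξ/b (A² and the length scale cancel between numerator and denominator), P = [∫_{0}^{0.83} e^(-2·u) du] / [∫_{0}^{∞} e^(-2·u) du].
An antiderivative of e^(-2·u) is -e^(-2·u)/2; evaluating from 0 to 0.83 gives 1/2 - e^(-83/50)/2, while the full integral is 1/2.
The result is P = 0.80986.

P ≈ 0.8099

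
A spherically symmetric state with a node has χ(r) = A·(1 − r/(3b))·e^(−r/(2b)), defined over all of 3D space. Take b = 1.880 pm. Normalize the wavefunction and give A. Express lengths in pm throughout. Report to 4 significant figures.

The normalization condition is ∫|χ|² 4πr² dr = 1 from 0 to ∞.
The angular integral contributes 4π, leaving ∫₀^∞ r²|χ|² dr.
With χ = A·(1 − r/(3b))·e^(−r/(2b)), the integral evaluates to A²·[8·π·b^3/3].
So A² = (8·π·b^3/3)^(−1).
Substituting b = 1.880 gives A² = 0.017964, so A = 0.13403.

A ≈ 0.1340 pm^(-3/2)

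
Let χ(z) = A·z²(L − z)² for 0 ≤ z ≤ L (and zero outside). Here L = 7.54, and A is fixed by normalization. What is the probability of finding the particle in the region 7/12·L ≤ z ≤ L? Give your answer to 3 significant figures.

P ≈ 0.302

P = ∫_{7/12·L}^{L} |χ(z)|² dz.
The normalization integral ∫|χ|²dz over the whole domain equals L^9/630·A², and A² cancels in the ratio.
Substituting u = z/L, A² and the length scale cancel in the ratio: P = ∫_{7/12}^{1} u^4·(1 - u)^4 du / ∫_{0}^{1} u^4·(1 - u)^4 du.
Using ∫ u^4·(1 - u)^4 du = u^5·(70·u^4 - 315·u^3 + 540·u^2 - 420·u + 126)/630, the numerator is ≈ 0.00047989 and the denominator is 1/630.
Evaluating gives P = 0.3023.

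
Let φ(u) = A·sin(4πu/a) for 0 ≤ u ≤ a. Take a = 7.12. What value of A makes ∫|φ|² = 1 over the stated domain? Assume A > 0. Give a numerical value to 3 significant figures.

The normalization condition is ∫|φ|² du = 1 from 0 to a.
With ∫₀^a sin²(nπu/a) du = a/2, the integral (without the A² prefactor) comes out to a/2.
Setting this equal to 1 gives A² = 1/(a/2).
Substituting a = 7.12 gives A² = 0.2809, so A = 0.5300.

A ≈ 0.530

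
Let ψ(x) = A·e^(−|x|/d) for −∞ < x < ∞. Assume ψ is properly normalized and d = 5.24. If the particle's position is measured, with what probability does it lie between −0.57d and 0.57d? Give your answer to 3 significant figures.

P ≈ 0.680

The probability is P = ∫ |ψ|² dx over [−0.57d, 0.57d].
Since A² = 1/(d), this is the region integral divided by the full normalization integral.
By symmetry take twice the x ≥ 0 contribution in numerator and denominator; the 2's cancel. Let u = x/d; then A² and the length scale cancel, so P = ∫_{0}^{0.57} e^(-2·u) du ÷ ∫_{0}^{∞} e^(-2·u) du.
With ∫ e^(-2·u) du = -e^(-2·u)/2 + C, the region integral is 1/2 - e^(-57/50)/2 and the full one is 1/2.
This works out to P = 0.6802.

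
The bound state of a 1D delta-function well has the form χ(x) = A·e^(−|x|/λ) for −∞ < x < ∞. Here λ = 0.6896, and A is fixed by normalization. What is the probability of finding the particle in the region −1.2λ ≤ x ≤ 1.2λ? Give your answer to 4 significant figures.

P ≈ 0.9093

|χ|² is the probability density, so P = ∫_{−1.2λ}^{1.2λ} |χ|² dx.
With A² fixed by ∫|χ|² = 1, i.e. A² = (λ)^(−1), substitute and integrate.
Both integrals are even about x = 0, so only the x ≥ 0 halves are needed (the factors of 2 cancel). Let u = x/λ; then A² and the length scale cancel, so P = ∫_{0}^{1.2} e^(-2·u) du ÷ ∫_{0}^{∞} e^(-2·u) du.
With ∫ e^(-2·u) du = -e^(-2·u)/2 + C, the region integral is 1/2 - e^(-12/5)/2 and the full one is 1/2.
The result is P = 0.90928.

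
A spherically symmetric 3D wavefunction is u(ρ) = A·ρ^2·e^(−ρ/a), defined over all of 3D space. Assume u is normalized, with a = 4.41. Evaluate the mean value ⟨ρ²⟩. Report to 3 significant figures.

⟨ρ^2⟩ ≈ 272

The expectation value is the |u|²-weighted average of ρ^2: ∫ ρ^2|u|² 4πρ² dρ.
Using ∫₀^∞ ρⁿ e^(−αρ) dρ = n!/αⁿ⁺¹, the ratio of the moment integral to the normalization integral gives ⟨ρ²⟩ = 14·a^2.
With a = 4.41, ⟨ρ^2⟩ = 272.3.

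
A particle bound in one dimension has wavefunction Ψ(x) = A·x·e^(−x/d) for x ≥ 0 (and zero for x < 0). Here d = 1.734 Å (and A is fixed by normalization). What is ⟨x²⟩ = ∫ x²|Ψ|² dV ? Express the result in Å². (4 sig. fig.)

⟨x^2⟩ ≈ 9.020 Å^2

By definition ⟨x²⟩ = ∫ x^2 |Ψ(x)|² dx.
The ratio of the moment integral to the normalization integral gives ⟨x²⟩ = 3·d^2.
Putting d = 1.734 gives 9.0203.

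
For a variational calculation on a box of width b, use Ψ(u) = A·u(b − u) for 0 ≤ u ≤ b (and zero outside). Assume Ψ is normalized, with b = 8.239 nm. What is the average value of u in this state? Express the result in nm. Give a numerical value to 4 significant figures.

⟨u⟩ ≈ 4.120 nm

The expectation value is the |Ψ|²-weighted average of u: ∫ u|Ψ|² du.
The ratio of the moment integral to the normalization integral gives ⟨u⟩ = b/2.
With b = 8.239, ⟨u⟩ = 4.1195.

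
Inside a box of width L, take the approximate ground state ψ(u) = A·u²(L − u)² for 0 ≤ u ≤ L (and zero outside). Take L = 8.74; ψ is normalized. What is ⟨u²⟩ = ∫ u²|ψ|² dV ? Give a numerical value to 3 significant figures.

⟨u^2⟩ ≈ 20.8

By definition ⟨u²⟩ = ∫ u^2 |ψ(u)|² du.
Evaluating both integrals, ⟨u²⟩ = 3·L^2/11.
Putting L = 8.74 gives 20.83.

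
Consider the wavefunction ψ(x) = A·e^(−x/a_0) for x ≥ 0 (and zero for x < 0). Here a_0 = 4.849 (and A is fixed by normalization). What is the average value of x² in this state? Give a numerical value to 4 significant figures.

⟨x^2⟩ ≈ 11.76

The expectation value is the |ψ|²-weighted average of x^2: ∫ x^2|ψ|² dx.
Using ∫₀^∞ xⁿ e^(−αx) dx = n!/αⁿ⁺¹, since the A² factors cancel between numerator and denominator, ⟨x²⟩ = a_0^2/2.
With a_0 = 4.849, ⟨x^2⟩ = 11.756.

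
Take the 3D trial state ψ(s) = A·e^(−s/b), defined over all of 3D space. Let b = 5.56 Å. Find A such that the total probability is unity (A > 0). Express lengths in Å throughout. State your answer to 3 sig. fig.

A ≈ 0.0430 Å^(-3/2)

We need A² ∫|f|² 4πs² ds = 1, taking the integral from 0 to ∞.
With ∫₀^∞ s^2 e^(−αs) ds = 2!/α^3, carrying out the integral gives A² · π·b^3.
Setting this equal to 1 gives A² = 1/(π·b^3).
With b = 5.56: A² = 0.001852 and A = 0.04303.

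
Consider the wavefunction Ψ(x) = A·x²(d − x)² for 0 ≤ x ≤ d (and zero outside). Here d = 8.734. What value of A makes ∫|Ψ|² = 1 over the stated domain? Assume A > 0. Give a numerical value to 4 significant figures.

We need A² ∫|f|² dx = 1, taking the integral from 0 to d.
Carrying out the integral gives A² · d^9/630.
Setting this equal to 1 gives A² = 1/(d^9/630).
Plugging in d = 8.734 yields A = 0.0014595.

A ≈ 0.001460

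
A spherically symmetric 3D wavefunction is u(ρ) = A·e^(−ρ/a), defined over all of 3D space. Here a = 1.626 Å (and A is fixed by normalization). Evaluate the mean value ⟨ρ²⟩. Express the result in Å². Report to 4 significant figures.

⟨ρ^2⟩ ≈ 7.932 Å^2

The expectation value is the |u|²-weighted average of ρ^2: ∫ ρ^2|u|² 4πρ² dρ.
With ∫₀^∞ ρ^4 e^(−αρ) dρ = 4!/α^5, the ratio of the moment integral to the normalization integral gives ⟨ρ²⟩ = 3·a^2.
With a = 1.626, ⟨ρ^2⟩ = 7.9316.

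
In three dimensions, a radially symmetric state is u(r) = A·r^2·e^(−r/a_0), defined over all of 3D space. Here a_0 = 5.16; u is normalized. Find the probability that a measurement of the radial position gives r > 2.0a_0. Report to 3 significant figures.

P ≈ 0.889

P = ∫ |u|² 4πr² dr over r > 2.0a_0.
Normalization gives A² = 1/(45·π·a_0^7/2).
Let t = r/a_0; then A², 4π and the length scale all cancel, so P = ∫_{2.0}^{∞} t^6·e^(-2·t) dt ÷ ∫_{0}^{∞} t^6·e^(-2·t) dt.
An antiderivative of t^6·e^(-2·t) is -(4·t^6 + 12·t^5 + 30·t^4 + 60·t^3 + 90·t^2 + 90·t + 45)·e^(-2·t)/8; evaluating from 2.0 to ∞ gives 2185·e^(-4)/8, while the full integral is 45/8.
The region integral divided by the full integral gives P = 0.8893.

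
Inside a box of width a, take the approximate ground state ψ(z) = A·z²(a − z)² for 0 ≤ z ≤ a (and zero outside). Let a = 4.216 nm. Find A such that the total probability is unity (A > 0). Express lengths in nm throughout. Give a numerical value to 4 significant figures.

Normalization requires ∫|ψ|² dz = 1, integrated from 0 to a.
Carrying out the integral gives A² · a^9/630.
With a = 4.216: A² = 0.0014970 and A = 0.038692.

A ≈ 0.03869 nm^(-9/2)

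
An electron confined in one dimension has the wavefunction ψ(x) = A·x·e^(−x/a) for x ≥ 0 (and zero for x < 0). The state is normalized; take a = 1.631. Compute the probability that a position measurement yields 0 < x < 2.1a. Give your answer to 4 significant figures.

P ≈ 0.7898

P = ∫_{0}^{2.1a} |ψ(x)|² dx.
The normalization integral ∫|ψ|²dx over the whole domain equals a^3/4·A², and A² cancels in the ratio.
In terms of u = x/a (A² and the length scale cancel between numerator and denominator), P = [∫_{0}^{2.1} u^2·e^(-2·u) du] / [∫_{0}^{∞} u^2·e^(-2·u) du].
An antiderivative of u^2·e^(-2·u) is -(2·u^2 + 2·u + 1)·e^(-2·u)/4; evaluating from 0 to 2.1 gives 1/4 - 701·e^(-21/5)/200, while the full integral is 1/4.
Taking the ratio, P = 0.78976.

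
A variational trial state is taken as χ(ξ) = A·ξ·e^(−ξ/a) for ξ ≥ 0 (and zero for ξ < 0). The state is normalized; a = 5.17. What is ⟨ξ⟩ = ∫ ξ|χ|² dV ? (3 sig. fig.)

⟨ξ⟩ ≈ 7.76

⟨ξ⟩ = ∫ ξ |χ|² dξ over the full domain.
Evaluating both integrals, ⟨ξ⟩ = 3·a/2.
Putting a = 5.17 gives 7.755.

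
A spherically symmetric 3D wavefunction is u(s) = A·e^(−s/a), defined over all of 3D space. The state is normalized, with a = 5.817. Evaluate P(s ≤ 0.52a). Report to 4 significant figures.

P = ∫ |u|² 4πs² ds over s ≤ 0.52a.
Normalization gives A² = 1/(π·a^3).
Let t = s/a; then A², 4π and the length scale all cancel, so P = ∫_{0}^{0.52} t^2·e^(-2·t) dt ÷ ∫_{0}^{∞} t^2·e^(-2·t) dt.
Using ∫ t^2·e^(-2·t) dt = -(2·t^2 + 2·t + 1)·e^(-2·t)/4, the numerator is 1/4 - 1613·e^(-26/25)/2500 and the denominator is 1/4.
Taking the ratio yields P = 0.087804.

P ≈ 0.08780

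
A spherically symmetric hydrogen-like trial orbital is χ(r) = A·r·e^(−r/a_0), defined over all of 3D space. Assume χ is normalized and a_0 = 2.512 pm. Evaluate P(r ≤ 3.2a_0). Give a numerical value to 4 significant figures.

P ≈ 0.7649

Integrate the radial probability density 4πr²|χ|² over r ≤ 3.2a_0.
The full normalization integral is A²·[3·π·a_0^5] = 1, fixing A².
Substituting u = r/a_0, A², 4π and the length scale all cancel in the ratio: P = ∫_{0}^{3.2} u^4·e^(-2·u) du / ∫_{0}^{∞} u^4·e^(-2·u) du.
With ∫ u^4·e^(-2·u) du = -(u^4/2 + u^3 + 3·u^2/2 + 3·u/2 + 3/4)·e^(-2·u) + C, the region integral is ≈ 0.573697 and the full one is 3/4.
Taking the ratio yields P = 0.76493.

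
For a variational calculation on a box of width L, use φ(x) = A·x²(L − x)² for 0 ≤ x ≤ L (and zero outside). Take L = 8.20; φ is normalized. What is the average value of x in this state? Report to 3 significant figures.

⟨x⟩ = ∫ x |φ|² dx over the full domain.
Expanding the polynomial and integrating term by term, since the A² factors cancel between numerator and denominator, ⟨x⟩ = L/2.
With L = 8.20, ⟨x⟩ = 4.100.

⟨x⟩ ≈ 4.10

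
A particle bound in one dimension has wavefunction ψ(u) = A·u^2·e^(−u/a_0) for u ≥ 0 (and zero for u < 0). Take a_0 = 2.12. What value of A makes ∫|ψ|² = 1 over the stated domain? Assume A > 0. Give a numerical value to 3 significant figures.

Normalization requires ∫|ψ|² du = 1, integrated from 0 to ∞.
Using ∫₀^∞ uⁿ e^(−αu) du = n!/αⁿ⁺¹, the integral (without the A² prefactor) comes out to 3·a_0^5/4.
Setting this equal to 1 gives A² = 1/(3·a_0^5/4).
With a_0 = 2.12: A² = 0.03114 and A = 0.1765.

A ≈ 0.176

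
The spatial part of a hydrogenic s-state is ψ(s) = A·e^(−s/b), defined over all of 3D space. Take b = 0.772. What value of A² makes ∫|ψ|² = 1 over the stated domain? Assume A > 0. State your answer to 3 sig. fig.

A^2 ≈ 0.692

Normalization requires ∫|ψ|² 4πs² ds = 1, integrated from 0 to ∞.
The angular integral contributes 4π, leaving ∫₀^∞ s²|ψ|² ds.
Recall ∫₀^∞ s^m e^(−s/β) ds = m!·β^(m+1), the integral (without the A² prefactor) comes out to π·b^3.
Setting this equal to 1 gives A² = 1/(π·b^3).
Plugging in b = 0.772 yields A = 0.8318.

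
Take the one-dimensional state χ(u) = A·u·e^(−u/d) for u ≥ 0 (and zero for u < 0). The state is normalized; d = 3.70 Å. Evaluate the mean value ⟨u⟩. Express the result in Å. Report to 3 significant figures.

By definition ⟨u⟩ = ∫ u |χ(u)|² du.
With ∫₀^∞ u^3 e^(−αu) du = 3!/α^4, evaluating both integrals, ⟨u⟩ = 3·d/2.
Putting d = 3.70 gives 5.550.

⟨u⟩ ≈ 5.55 Å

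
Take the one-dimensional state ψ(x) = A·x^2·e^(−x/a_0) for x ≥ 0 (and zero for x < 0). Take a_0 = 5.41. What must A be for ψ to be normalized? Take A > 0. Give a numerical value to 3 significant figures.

A ≈ 0.0170

Normalization requires ∫|ψ|² dx = 1, integrated from 0 to ∞.
Using ∫₀^∞ xⁿ e^(−αx) dx = n!/αⁿ⁺¹, the integral (without the A² prefactor) comes out to 3·a_0^5/4.
Setting this equal to 1 gives A² = 1/(3·a_0^5/4).
Substituting a_0 = 5.41 gives A² = 0.0002877, so A = 0.01696.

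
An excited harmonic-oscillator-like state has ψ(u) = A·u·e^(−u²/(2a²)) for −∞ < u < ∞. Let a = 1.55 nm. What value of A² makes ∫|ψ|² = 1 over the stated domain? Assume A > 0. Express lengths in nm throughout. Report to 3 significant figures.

Normalization requires ∫|ψ|² du = 1, integrated from −∞ to ∞.
Carrying out the integral gives A² · √(π)·a^3/2.
Setting this equal to 1 gives A² = 1/(√(π)·a^3/2).
With a = 1.55: A² = 0.3030 and A = 0.5505.

A^2 ≈ 0.303 nm^(-3)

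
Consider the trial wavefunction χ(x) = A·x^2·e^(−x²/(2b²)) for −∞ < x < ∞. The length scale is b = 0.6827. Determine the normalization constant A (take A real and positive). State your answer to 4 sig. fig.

Normalization requires ∫|χ|² dx = 1, integrated from −∞ to ∞.
With χ = A·x^2·e^(−x²/(2b²)), the integral evaluates to A²·[3·√(π)·b^5/4].
Hence A² = 1/[3·√(π)·b^5/4].
With b = 0.6827: A² = 5.0724 and A = 2.2522.

A ≈ 2.252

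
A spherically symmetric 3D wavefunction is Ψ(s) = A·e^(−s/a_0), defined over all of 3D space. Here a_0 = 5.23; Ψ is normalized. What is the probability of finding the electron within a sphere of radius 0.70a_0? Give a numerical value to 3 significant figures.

Integrate the radial probability density 4πs²|Ψ|² over s ≤ 0.70a_0.
A² is fixed by ∫₀^∞ 4πs²|Ψ|² ds = 1, i.e. A² = (π·a_0^3)^(−1).
Substituting u = s/a_0, A², 4π and the length scale all cancel in the ratio: P = ∫_{0}^{0.70} u^2·e^(-2·u) du / ∫_{0}^{∞} u^2·e^(-2·u) du.
With ∫ u^2·e^(-2·u) du = -(2·u^2 + 2·u + 1)·e^(-2·u)/4 + C, the region integral is 1/4 - 169·e^(-7/5)/200 and the full one is 1/4.
The region integral divided by the full integral gives P = 0.1665.

P ≈ 0.167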